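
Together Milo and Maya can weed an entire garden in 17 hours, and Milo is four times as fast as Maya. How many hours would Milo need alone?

85/4 hours

Let Maya's rate be r; then Milo's rate is 4r, so together (4 + 1)r = 5r = 1/17.
Thus r = 1/85 per hour.
Maya alone: 85 hours; Milo alone: 85/4 hours.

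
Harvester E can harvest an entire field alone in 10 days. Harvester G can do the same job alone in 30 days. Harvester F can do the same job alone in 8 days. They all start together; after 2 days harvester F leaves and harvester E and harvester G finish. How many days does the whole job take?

45/8 days

In the first 2 days the combined rate is 31/120, so 31/60 of the job is done, leaving 29/60.
After harvester F leaves the rate is 2/15 per day; the remaining 29/60 takes 29/8 days.
Total = 2 + 29/8 = 45/8 days.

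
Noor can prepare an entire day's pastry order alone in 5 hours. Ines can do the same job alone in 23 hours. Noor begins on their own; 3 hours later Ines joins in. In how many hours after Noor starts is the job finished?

65/14 hours

In the first 3 hours Noor alone does 3/5 of the job, leaving 2/5.
Once everyone is working, combined rate: 1/5 + 1/23 = (23 + 5)/115 = 28/115 per hour.
Remaining 2/5 at 28/115 per hour takes 23/14 hours.
Total from the start = 3 + 23/14 = 65/14 hours.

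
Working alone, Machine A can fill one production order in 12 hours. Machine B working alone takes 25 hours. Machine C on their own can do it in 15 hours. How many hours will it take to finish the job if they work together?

Combined rate: 1/12 + 1/25 + 1/15 = (25 + 12 + 20)/300 = 57/300 = 19/100 per hour.
Time = 1 ÷ (19/100) = 100/19 hours.

100/19 hours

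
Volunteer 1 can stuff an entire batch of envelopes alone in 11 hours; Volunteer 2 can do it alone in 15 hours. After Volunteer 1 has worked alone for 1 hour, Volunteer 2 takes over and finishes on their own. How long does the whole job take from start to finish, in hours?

161/11 hours

In 1 hour Volunteer 1 does 1/11 of the job, leaving 10/11.
Volunteer 2 works at 1/15 per hour, so finishing takes 10/11 ÷ 1/15 = 150/11 hours.
Total time = 1 + 150/11 = 161/11 hours.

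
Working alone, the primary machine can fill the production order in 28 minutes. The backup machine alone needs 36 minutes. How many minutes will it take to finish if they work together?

With two workers the combined time is the product over the sum: 28·36/(28+36) = 1008/64 = 63/4 minutes.

63/4 minutes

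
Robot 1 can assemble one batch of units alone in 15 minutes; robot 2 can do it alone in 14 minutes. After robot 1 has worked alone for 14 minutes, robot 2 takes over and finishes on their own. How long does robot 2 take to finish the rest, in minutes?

14/15 minutes

In 14 minutes robot 1 does 14/15 of the job, leaving 1/15.
Robot 2 works at 1/14 per minute, so finishing takes 1/15 ÷ 1/14 = 14/15 minutes.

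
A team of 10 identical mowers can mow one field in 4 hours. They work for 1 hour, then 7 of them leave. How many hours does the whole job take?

11 hours

One mower does 1/40 of the job per hour.
After 1 hour with 10 mowers, 1/4 is done (3/4 left).
With 3 mowers the rate is 3/40, so the rest takes 3/4 ÷ 3/40 = 10 hours.
Total = 1 + 10 = 11 hours.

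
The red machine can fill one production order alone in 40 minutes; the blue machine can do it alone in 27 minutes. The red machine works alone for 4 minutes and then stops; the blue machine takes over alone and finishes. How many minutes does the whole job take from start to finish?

283/10 minutes

In 4 minutes the red machine does 4/40 = 1/10 of the job, leaving 9/10.
The blue machine works at 1/27 per minute, so finishing takes 9/10 ÷ 1/27 = 243/10 minutes.
Total time = 4 + 243/10 = 283/10 minutes.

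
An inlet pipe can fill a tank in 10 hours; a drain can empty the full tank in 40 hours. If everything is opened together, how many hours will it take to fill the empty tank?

Net rate = 1/10 − 1/40 = (4 − 1)/40 = 3/40 per hour.
Filling time = 1 ÷ (3/40) = 40/3 hours.

40/3 hours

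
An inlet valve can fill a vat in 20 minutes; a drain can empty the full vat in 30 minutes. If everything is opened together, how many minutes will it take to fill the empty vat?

Net rate = 1/20 − 1/30 = (3 − 2)/60 = 1/60 per minute.
Filling time = 1 ÷ (1/60) = 60 minutes.

60 minutes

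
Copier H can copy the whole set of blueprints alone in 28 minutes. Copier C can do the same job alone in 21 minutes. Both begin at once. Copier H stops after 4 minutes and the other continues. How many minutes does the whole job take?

In the first 4 minutes the combined rate is 1/12, so 1/3 of the job is done, leaving 2/3.
After copier H leaves the rate is 1/21 per minute; the remaining 2/3 takes 14 minutes.
Total = 4 + 14 = 18 minutes.

18 minutes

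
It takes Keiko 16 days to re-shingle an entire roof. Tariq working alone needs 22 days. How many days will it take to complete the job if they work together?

176/19 days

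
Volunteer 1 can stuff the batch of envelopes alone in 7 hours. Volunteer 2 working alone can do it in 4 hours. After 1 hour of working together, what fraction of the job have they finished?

11/28

Combined rate: 1/7 + 1/4 = (4 + 7)/28 = 11/28 per hour.
In 1 hour they complete 1·11/28 = 11/28 of the job.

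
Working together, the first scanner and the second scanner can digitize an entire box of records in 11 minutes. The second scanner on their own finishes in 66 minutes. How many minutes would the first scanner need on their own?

Combined rate is 1/11 per minute.
Known contribution: 1/66 per minute.
So the first scanner's rate is 1/11 − 1/66 = 5/66, meaning 66/5 minutes alone.

66/5 minutes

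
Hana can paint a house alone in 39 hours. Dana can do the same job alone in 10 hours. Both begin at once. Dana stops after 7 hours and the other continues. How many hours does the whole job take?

117/10 hours

In the first 7 hours the combined rate is 49/390, so 343/390 of the job is done, leaving 47/390.
After Dana leaves the rate is 1/39 per hour; the remaining 47/390 takes 47/10 hours.
Total = 7 + 47/10 = 117/10 hours.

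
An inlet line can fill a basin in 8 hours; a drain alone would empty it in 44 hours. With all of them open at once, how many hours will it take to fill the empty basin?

Net rate = 1/8 − 1/44 = (11 − 2)/88 = 9/88 per hour.
Filling time = 1 ÷ (9/88) = 88/9 hours.

88/9 hours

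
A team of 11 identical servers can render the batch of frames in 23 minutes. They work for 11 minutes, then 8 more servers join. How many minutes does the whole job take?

One server does 1/253 of the job per minute.
After 11 minutes with 11 servers, 11/23 is done (12/23 left).
With 19 servers the rate is 19/253, so the rest takes 12/23 ÷ 19/253 = 132/19 minutes.
Total = 11 + 132/19 = 341/19 minutes.

341/19 minutes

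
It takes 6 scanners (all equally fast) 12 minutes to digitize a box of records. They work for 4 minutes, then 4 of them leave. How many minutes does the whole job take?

28 minutes

One scanner does 1/72 of the job per minute.
After 4 minutes with 6 scanners, 1/3 is done (2/3 left).
With 2 scanners the rate is 2/72 = 1/36, so the rest takes 2/3 ÷ 1/36 = 24 minutes.
Total = 4 + 24 = 28 minutes.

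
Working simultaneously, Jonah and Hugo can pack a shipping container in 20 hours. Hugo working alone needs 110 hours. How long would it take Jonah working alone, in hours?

220/9 hours

Combined rate is 1/20 per hour.
Known contribution: 1/110 per hour.
So Jonah's rate is 1/20 − 1/110 = 9/220, meaning 220/9 hours alone.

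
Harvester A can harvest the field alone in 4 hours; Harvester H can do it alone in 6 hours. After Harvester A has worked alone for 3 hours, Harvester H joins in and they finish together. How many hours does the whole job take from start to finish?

18/5 hours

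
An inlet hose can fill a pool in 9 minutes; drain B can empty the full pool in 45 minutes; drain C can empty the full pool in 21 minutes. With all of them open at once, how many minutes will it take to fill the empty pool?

315/13 minutes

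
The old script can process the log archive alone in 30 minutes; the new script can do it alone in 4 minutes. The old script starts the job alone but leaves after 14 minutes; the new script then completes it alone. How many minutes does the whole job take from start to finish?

242/15 minutes

In 14 minutes the old script does 14/30 = 7/15 of the job, leaving 8/15.
The new script works at 1/4 per minute, so finishing takes 8/15 ÷ 1/4 = 32/15 minutes.
Total time = 14 + 32/15 = 242/15 minutes.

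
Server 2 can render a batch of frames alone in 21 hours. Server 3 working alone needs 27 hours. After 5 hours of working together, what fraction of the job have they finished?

80/189

Combined rate: 1/21 + 1/27 = (9 + 7)/189 = 16/189 per hour.
In 5 hours they complete 5·16/189 = 80/189 of the job.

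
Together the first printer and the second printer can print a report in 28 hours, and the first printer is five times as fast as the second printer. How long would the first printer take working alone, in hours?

168/5 hours

Let the second printer's rate be r; then the first printer's rate is 5r, so together (5 + 1)r = 6r = 1/28.
Thus r = 1/168 per hour.
The second printer alone: 168 hours; the first printer alone: 168/5 hours.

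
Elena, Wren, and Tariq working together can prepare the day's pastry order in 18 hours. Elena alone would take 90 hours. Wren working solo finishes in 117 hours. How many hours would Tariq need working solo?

195/7 hours

Combined rate is 1/18 per hour.
Known contribution: 1/90 + 1/117 = (13 + 10)/1170 = 23/1170 per hour.
So Tariq's rate is 1/18 − 23/1170 = 7/195, meaning 195/7 hours alone.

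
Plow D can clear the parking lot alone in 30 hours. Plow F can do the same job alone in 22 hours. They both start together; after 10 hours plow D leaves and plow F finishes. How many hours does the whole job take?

44/3 hours

In the first 10 hours the combined rate is 13/165, so 26/33 of the job is done, leaving 7/33.
After plow D leaves the rate is 1/22 per hour; the remaining 7/33 takes 14/3 hours.
Total = 10 + 14/3 = 44/3 hours.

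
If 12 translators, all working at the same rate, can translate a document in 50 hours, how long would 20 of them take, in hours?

30 hours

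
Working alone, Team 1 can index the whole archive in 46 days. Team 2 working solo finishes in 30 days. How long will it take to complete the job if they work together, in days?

Combined rate: 1/46 + 1/30 = (15 + 23)/690 = 38/690 = 19/345 per day.
Time = 1 ÷ (19/345) = 345/19 days.

345/19 days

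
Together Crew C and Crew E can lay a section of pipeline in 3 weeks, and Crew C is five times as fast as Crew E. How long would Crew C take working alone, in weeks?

18/5 weeks

Let Crew E's rate be r; then Crew C's rate is 5r, so together (5 + 1)r = 6r = 1/3.
Thus r = 1/18 per week.
Crew E alone: 18 weeks; Crew C alone: 18/5 weeks.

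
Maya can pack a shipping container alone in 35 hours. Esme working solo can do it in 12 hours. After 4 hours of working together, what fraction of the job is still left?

58/105

Combined rate: 1/35 + 1/12 = (12 + 35)/420 = 47/420 per hour.
In 4 hours they complete 4·47/420 = 47/105 of the job.
So 58/105 remains.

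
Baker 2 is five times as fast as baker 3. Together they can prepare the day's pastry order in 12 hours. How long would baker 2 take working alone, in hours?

Let baker 3's rate be r; then baker 2's rate is 5r, so together (5 + 1)r = 6r = 1/12.
Thus r = 1/72 per hour.
Baker 3 alone: 72 hours; baker 2 alone: 72/5 hours.

72/5 hours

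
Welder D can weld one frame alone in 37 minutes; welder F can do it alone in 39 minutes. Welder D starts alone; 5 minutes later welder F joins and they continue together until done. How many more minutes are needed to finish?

In 5 minutes welder D does 5/37 of the job, leaving 32/37.
Welder D and welder F together work at 76/1443 per minute, so finishing takes 32/37 ÷ 76/1443 = 312/19 minutes.

312/19 minutes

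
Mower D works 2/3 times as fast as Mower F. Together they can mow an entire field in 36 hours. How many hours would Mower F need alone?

60 hours

Let Mower F's rate be r; then Mower D's rate is (2/3)r, so together (2/3 + 1)r = (5/3)r = 1/36.
Thus r = 1/60 per hour.
Mower F alone: 60 hours; Mower D alone: 90 hours.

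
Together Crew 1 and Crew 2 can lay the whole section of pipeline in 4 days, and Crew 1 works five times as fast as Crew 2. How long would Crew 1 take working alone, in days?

Let Crew 2's rate be r; then Crew 1's rate is 5r, so together (5 + 1)r = 6r = 1/4.
Thus r = 1/24 per day.
Crew 2 alone: 24 days; Crew 1 alone: 24/5 days.

24/5 days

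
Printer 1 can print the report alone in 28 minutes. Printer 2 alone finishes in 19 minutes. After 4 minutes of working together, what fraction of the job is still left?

86/133

Combined rate: 1/28 + 1/19 = (19 + 28)/532 = 47/532 per minute.
In 4 minutes they complete 4·47/532 = 47/133 of the job.
So 86/133 remains.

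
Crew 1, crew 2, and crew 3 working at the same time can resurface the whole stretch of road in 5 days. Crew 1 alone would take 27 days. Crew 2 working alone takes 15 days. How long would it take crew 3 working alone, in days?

Combined rate is 1/5 per day.
Known contribution: 1/27 + 1/15 = (5 + 9)/135 = 14/135 per day.
So crew 3's rate is 1/5 − 14/135 = 13/135, meaning 135/13 days alone.

135/13 days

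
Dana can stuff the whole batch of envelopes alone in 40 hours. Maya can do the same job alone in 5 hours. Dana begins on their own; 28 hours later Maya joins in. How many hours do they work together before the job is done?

In the first 28 hours Dana alone does 28/40 = 7/10 of the job, leaving 3/10.
Once everyone is working, combined rate: 1/40 + 1/5 = (1 + 8)/40 = 9/40 per hour.
Remaining 3/10 at 9/40 per hour takes 4/3 hours.

4/3 hours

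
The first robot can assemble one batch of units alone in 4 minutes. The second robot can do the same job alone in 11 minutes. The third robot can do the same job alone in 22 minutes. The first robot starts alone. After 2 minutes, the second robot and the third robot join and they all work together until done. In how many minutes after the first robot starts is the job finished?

In the first 2 minutes the first robot alone does 2/4 = 1/2 of the job, leaving 1/2.
Once everyone is working, combined rate: 1/4 + 1/11 + 1/22 = (11 + 4 + 2)/44 = 17/44 per minute.
Remaining 1/2 at 17/44 per minute takes 22/17 minutes.
Total from the start = 2 + 22/17 = 56/17 minutes.

56/17 minutes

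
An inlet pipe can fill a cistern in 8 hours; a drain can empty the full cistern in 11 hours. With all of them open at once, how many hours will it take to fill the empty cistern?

Net rate = 1/8 − 1/11 = (11 − 8)/88 = 3/88 per hour.
Filling time = 1 ÷ (3/88) = 88/3 hours.

88/3 hours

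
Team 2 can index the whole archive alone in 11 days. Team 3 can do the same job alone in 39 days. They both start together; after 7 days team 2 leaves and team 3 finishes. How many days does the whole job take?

In the first 7 days the combined rate is 50/429, so 350/429 of the job is done, leaving 79/429.
After team 2 leaves the rate is 1/39 per day; the remaining 79/429 takes 79/11 days.
Total = 7 + 79/11 = 156/11 days.

156/11 days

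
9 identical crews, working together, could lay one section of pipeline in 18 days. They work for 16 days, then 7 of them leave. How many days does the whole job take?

One crew does 1/162 of the job per day.
After 16 days with 9 crews, 8/9 is done (1/9 left).
With 2 crews the rate is 2/162 = 1/81, so the rest takes 1/9 ÷ 1/81 = 9 days.
Total = 16 + 9 = 25 days.

25 days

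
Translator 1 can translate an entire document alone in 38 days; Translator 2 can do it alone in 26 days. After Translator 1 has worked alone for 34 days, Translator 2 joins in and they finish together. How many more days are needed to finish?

In 34 days Translator 1 does 34/38 = 17/19 of the job, leaving 2/19.
Translator 1 and Translator 2 together work at 16/247 per day, so finishing takes 2/19 ÷ 16/247 = 13/8 days.

13/8 days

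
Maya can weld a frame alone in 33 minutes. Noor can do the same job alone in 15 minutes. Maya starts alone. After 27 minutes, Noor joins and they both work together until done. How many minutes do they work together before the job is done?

In the first 27 minutes Maya alone does 27/33 = 9/11 of the job, leaving 2/11.
Once everyone is working, combined rate: 1/33 + 1/15 = (5 + 11)/165 = 16/165 per minute.
Remaining 2/11 at 16/165 per minute takes 15/8 minutes.

15/8 minutes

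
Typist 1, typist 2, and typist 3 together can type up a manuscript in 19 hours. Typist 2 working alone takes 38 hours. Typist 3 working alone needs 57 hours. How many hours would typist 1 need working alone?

114 hours

Combined rate is 1/19 per hour.
Known contribution: 1/38 + 1/57 = (3 + 2)/114 = 5/114 per hour.
So typist 1's rate is 1/19 − 5/114 = 1/114, meaning 114 hours alone.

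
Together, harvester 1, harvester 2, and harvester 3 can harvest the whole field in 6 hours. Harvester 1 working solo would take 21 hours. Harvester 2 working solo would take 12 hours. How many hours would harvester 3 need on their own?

Combined rate is 1/6 per hour.
Known contribution: 1/21 + 1/12 = (4 + 7)/84 = 11/84 per hour.
So harvester 3's rate is 1/6 − 11/84 = 1/28, meaning 28 hours alone.

28 hours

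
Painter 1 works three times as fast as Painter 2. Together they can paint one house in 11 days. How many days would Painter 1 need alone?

Let Painter 2's rate be r; then Painter 1's rate is 3r, so together (3 + 1)r = 4r = 1/11.
Thus r = 1/44 per day.
Painter 2 alone: 44 days; Painter 1 alone: 44/3 days.

44/3 days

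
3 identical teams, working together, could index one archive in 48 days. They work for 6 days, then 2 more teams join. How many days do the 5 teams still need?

126/5 days

One team does 1/144 of the job per day.
After 6 days with 3 teams, 1/8 is done (7/8 left).
With 5 teams the rate is 5/144, so the rest takes 7/8 ÷ 5/144 = 126/5 days.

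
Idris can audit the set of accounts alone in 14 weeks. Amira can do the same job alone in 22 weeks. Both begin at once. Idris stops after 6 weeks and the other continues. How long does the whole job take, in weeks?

In the first 6 weeks the combined rate is 9/77, so 54/77 of the job is done, leaving 23/77.
After Idris leaves the rate is 1/22 per week; the remaining 23/77 takes 46/7 weeks.
Total = 6 + 46/7 = 88/7 weeks.

88/7 weeks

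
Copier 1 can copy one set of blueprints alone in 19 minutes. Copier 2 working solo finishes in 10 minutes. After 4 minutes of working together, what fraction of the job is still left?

Combined rate: 1/19 + 1/10 = (10 + 19)/190 = 29/190 per minute.
In 4 minutes they complete 4·29/190 = 58/95 of the job.
So 37/95 remains.

37/95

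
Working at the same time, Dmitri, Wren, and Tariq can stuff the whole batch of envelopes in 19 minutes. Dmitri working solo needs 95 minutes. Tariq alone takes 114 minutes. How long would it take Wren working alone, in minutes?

30 minutes

Combined rate is 1/19 per minute.
Known contribution: 1/95 + 1/114 = (6 + 5)/570 = 11/570 per minute.
So Wren's rate is 1/19 − 11/570 = 1/30, meaning 30 minutes alone.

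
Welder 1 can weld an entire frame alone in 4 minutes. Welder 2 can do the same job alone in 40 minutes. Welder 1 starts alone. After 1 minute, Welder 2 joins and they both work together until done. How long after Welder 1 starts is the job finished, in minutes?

41/11 minutes

In the first 1 minute Welder 1 alone does 1/4 of the job, leaving 3/4.
Once everyone is working, combined rate: 1/4 + 1/40 = (10 + 1)/40 = 11/40 per minute.
Remaining 3/4 at 11/40 per minute takes 30/11 minutes.
Total from the start = 1 + 30/11 = 41/11 minutes.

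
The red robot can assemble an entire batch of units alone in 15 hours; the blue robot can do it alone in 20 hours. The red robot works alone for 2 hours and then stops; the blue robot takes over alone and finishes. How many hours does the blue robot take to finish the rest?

52/3 hours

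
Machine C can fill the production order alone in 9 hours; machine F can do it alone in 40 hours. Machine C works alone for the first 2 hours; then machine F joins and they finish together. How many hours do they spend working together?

40/7 hours

In 2 hours machine C does 2/9 of the job, leaving 7/9.
Machine C and machine F together work at 49/360 per hour, so finishing takes 7/9 ÷ 49/360 = 40/7 hours.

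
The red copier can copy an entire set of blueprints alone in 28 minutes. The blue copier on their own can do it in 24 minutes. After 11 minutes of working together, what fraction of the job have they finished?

143/168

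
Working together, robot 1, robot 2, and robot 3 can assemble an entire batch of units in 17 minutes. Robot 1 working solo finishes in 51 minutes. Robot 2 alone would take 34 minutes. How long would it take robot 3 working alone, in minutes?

102 minutes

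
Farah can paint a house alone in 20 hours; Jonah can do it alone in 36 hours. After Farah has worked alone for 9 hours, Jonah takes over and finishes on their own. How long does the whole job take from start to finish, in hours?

144/5 hours

In 9 hours Farah does 9/20 of the job, leaving 11/20.
Jonah works at 1/36 per hour, so finishing takes 11/20 ÷ 1/36 = 99/5 hours.
Total time = 9 + 99/5 = 144/5 hours.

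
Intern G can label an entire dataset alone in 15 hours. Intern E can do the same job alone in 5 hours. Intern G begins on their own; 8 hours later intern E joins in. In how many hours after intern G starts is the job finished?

39/4 hours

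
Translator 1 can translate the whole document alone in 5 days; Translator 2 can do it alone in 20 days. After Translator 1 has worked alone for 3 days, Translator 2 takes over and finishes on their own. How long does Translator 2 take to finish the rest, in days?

8 days

In 3 days Translator 1 does 3/5 of the job, leaving 2/5.
Translator 2 works at 1/20 per day, so finishing takes 2/5 ÷ 1/20 = 8 days.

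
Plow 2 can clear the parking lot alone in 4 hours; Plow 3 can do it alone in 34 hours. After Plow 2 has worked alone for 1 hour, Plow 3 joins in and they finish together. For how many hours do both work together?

51/19 hours

In 1 hour Plow 2 does 1/4 of the job, leaving 3/4.
Plow 2 and Plow 3 together work at 19/68 per hour, so finishing takes 3/4 ÷ 19/68 = 51/19 hours.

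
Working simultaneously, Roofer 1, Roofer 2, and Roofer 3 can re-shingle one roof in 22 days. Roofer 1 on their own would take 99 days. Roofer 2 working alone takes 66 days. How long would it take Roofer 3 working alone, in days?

99/2 days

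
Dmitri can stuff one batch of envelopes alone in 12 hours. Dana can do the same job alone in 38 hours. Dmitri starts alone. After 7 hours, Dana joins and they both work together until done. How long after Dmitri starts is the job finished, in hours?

54/5 hours

In the first 7 hours Dmitri alone does 7/12 of the job, leaving 5/12.
Once everyone is working, combined rate: 1/12 + 1/38 = (19 + 6)/228 = 25/228 per hour.
Remaining 5/12 at 25/228 per hour takes 19/5 hours.
Total from the start = 7 + 19/5 = 54/5 hours.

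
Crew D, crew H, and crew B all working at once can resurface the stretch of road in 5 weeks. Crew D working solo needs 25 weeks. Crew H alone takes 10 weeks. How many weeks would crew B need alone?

50/3 weeks

Combined rate is 1/5 per week.
Known contribution: 1/25 + 1/10 = (2 + 5)/50 = 7/50 per week.
So crew B's rate is 1/5 − 7/50 = 3/50, meaning 50/3 weeks alone.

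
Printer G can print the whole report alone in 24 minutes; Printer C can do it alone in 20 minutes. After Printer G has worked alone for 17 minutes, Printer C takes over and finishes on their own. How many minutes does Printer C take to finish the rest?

35/6 minutes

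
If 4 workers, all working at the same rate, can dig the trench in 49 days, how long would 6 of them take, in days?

98/3 days

Total work is 4·49 = 196 worker-days.
With 6 workers: 196/6 = 98/3 days.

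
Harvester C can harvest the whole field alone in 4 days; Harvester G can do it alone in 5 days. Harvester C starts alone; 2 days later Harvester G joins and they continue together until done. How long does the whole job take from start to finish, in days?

28/9 days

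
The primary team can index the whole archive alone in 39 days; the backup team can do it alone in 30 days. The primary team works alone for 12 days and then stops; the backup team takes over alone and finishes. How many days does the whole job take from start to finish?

In 12 days the primary team does 12/39 = 4/13 of the job, leaving 9/13.
The backup team works at 1/30 per day, so finishing takes 9/13 ÷ 1/30 = 270/13 days.
Total time = 12 + 270/13 = 426/13 days.

426/13 days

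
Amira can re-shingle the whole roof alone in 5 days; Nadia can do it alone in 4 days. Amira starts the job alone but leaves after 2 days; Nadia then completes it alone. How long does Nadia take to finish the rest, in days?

12/5 days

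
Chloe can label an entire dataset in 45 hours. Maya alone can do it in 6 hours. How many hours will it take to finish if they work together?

90/17 hours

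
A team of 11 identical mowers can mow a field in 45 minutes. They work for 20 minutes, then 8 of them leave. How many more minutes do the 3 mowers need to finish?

One mower does 1/495 of the job per minute.
After 20 minutes with 11 mowers, 4/9 is done (5/9 left).
With 3 mowers the rate is 3/495 = 1/165, so the rest takes 5/9 ÷ 1/165 = 275/3 minutes.

275/3 minutes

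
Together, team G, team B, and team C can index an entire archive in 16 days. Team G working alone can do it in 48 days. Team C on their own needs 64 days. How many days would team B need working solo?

192/5 days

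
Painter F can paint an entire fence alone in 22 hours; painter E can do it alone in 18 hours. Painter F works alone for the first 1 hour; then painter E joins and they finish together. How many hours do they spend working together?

189/20 hours

In 1 hour painter F does 1/22 of the job, leaving 21/22.
Painter F and painter E together work at 10/99 per hour, so finishing takes 21/22 ÷ 10/99 = 189/20 hours.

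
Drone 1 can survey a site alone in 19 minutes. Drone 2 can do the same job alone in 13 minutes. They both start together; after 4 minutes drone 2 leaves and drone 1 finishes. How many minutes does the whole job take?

171/13 minutes

In the first 4 minutes the combined rate is 32/247, so 128/247 of the job is done, leaving 119/247.
After drone 2 leaves the rate is 1/19 per minute; the remaining 119/247 takes 119/13 minutes.
Total = 4 + 119/13 = 171/13 minutes.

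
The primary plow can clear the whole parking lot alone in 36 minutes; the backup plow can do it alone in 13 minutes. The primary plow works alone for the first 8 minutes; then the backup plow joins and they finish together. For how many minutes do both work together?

In 8 minutes the primary plow does 8/36 = 2/9 of the job, leaving 7/9.
The primary plow and the backup plow together work at 49/468 per minute, so finishing takes 7/9 ÷ 49/468 = 52/7 minutes.

52/7 minutes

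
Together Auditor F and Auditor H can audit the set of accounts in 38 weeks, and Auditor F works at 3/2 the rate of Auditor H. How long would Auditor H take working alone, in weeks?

95 weeks

Let Auditor H's rate be r; then Auditor F's rate is (3/2)r, so together (3/2 + 1)r = (5/2)r = 1/38.
Thus r = 1/95 per week.
Auditor H alone: 95 weeks; Auditor F alone: 190/3 weeks.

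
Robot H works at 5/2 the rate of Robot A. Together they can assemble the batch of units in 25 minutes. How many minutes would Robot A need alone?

Let Robot A's rate be r; then Robot H's rate is (5/2)r, so together (5/2 + 1)r = (7/2)r = 1/25.
Thus r = 2/175 per minute.
Robot A alone: 175/2 minutes; Robot H alone: 35 minutes.

175/2 minutes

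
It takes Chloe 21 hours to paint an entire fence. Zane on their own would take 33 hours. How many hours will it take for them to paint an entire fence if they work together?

Combined rate: 1/21 + 1/33 = (11 + 7)/231 = 18/231 = 6/77 per hour.
Time = 1 ÷ (6/77) = 77/6 hours.

77/6 hours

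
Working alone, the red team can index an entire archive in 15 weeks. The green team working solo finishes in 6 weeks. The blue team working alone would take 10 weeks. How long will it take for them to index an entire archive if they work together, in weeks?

Combined rate: 1/15 + 1/6 + 1/10 = (2 + 5 + 3)/30 = 10/30 = 1/3 per week.
Time = 1 ÷ (1/3) = 3 weeks.

3 weeks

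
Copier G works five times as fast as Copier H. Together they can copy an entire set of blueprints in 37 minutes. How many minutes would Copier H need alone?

Let Copier H's rate be r; then Copier G's rate is 5r, so together (5 + 1)r = 6r = 1/37.
Thus r = 1/222 per minute.
Copier H alone: 222 minutes; Copier G alone: 222/5 minutes.

222 minutes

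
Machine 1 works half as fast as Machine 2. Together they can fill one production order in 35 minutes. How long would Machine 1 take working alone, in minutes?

105 minutes

Let Machine 2's rate be r; then Machine 1's rate is (1/2)r, so together (1/2 + 1)r = (3/2)r = 1/35.
Thus r = 2/105 per minute.
Machine 2 alone: 105/2 minutes; Machine 1 alone: 105 minutes.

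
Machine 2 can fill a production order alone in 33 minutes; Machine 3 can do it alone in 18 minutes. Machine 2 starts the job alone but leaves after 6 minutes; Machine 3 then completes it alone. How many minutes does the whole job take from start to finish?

228/11 minutes

In 6 minutes Machine 2 does 6/33 = 2/11 of the job, leaving 9/11.
Machine 3 works at 1/18 per minute, so finishing takes 9/11 ÷ 1/18 = 162/11 minutes.
Total time = 6 + 162/11 = 228/11 minutes.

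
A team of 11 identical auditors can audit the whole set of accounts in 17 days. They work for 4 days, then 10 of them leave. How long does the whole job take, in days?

147 days

One auditor does 1/187 of the job per day.
After 4 days with 11 auditors, 4/17 is done (13/17 left).
With 1 auditor the rate is 1/187, so the rest takes 13/17 ÷ 1/187 = 143 days.
Total = 4 + 143 = 147 days.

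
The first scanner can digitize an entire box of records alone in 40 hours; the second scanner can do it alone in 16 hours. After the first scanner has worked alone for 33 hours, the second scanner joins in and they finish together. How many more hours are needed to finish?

2 hours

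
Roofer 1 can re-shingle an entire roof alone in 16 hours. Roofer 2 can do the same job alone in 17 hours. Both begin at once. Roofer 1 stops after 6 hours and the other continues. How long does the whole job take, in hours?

85/8 hours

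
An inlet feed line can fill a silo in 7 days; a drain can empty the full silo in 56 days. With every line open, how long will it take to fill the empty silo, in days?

8 days

Net rate = 1/7 − 1/56 = (8 − 1)/56 = 7/56 = 1/8 per day.
Filling time = 1 ÷ (1/8) = 8 days.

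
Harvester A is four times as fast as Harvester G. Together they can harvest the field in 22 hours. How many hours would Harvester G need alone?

110 hours

Let Harvester G's rate be r; then Harvester A's rate is 4r, so together (4 + 1)r = 5r = 1/22.
Thus r = 1/110 per hour.
Harvester G alone: 110 hours; Harvester A alone: 55/2 hours.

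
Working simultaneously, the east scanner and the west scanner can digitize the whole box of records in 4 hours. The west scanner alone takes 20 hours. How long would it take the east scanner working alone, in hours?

5 hours

Combined rate is 1/4 per hour.
Known contribution: 1/20 per hour.
So the east scanner's rate is 1/4 − 1/20 = 1/5, meaning 5 hours alone.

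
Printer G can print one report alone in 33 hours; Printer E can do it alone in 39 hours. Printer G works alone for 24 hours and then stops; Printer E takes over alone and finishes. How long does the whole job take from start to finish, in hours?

In 24 hours Printer G does 24/33 = 8/11 of the job, leaving 3/11.
Printer E works at 1/39 per hour, so finishing takes 3/11 ÷ 1/39 = 117/11 hours.
Total time = 24 + 117/11 = 381/11 hours.

381/11 hours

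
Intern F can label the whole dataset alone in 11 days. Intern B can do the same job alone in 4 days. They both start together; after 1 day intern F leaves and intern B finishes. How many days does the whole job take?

40/11 days

In the first 1 day the combined rate is 15/44, so 15/44 of the job is done, leaving 29/44.
After intern F leaves the rate is 1/4 per day; the remaining 29/44 takes 29/11 days.
Total = 1 + 29/11 = 40/11 days.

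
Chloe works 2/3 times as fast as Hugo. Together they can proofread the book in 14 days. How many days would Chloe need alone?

Let Hugo's rate be r; then Chloe's rate is (2/3)r, so together (2/3 + 1)r = (5/3)r = 1/14.
Thus r = 3/70 per day.
Hugo alone: 70/3 days; Chloe alone: 35 days.

35 days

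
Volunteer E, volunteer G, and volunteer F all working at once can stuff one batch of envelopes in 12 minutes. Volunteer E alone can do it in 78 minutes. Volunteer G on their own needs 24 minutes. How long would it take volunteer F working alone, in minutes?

Combined rate is 1/12 per minute.
Known contribution: 1/78 + 1/24 = (4 + 13)/312 = 17/312 per minute.
So volunteer F's rate is 1/12 − 17/312 = 3/104, meaning 104/3 minutes alone.

104/3 minutes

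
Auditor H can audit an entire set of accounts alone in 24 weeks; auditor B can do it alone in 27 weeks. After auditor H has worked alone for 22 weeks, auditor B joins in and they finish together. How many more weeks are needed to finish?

18/17 weeks

In 22 weeks auditor H does 22/24 = 11/12 of the job, leaving 1/12.
Auditor H and auditor B together work at 17/216 per week, so finishing takes 1/12 ÷ 17/216 = 18/17 weeks.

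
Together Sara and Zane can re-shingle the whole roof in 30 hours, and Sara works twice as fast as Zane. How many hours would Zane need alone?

90 hours

Let Zane's rate be r; then Sara's rate is 2r, so together (2 + 1)r = 3r = 1/30.
Thus r = 1/90 per hour.
Zane alone: 90 hours; Sara alone: 45 hours.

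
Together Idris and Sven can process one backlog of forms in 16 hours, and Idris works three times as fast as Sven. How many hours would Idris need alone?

64/3 hours

Let Sven's rate be r; then Idris's rate is 3r, so together (3 + 1)r = 4r = 1/16.
Thus r = 1/64 per hour.
Sven alone: 64 hours; Idris alone: 64/3 hours.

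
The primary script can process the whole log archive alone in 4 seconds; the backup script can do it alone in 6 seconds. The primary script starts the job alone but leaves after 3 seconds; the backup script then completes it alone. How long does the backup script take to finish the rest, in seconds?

In 3 seconds the primary script does 3/4 of the job, leaving 1/4.
The backup script works at 1/6 per second, so finishing takes 1/4 ÷ 1/6 = 3/2 seconds.

3/2 seconds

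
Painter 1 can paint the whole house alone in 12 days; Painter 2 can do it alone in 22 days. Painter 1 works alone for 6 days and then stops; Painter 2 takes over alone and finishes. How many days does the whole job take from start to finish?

17 days

In 6 days Painter 1 does 6/12 = 1/2 of the job, leaving 1/2.
Painter 2 works at 1/22 per day, so finishing takes 1/2 ÷ 1/22 = 11 days.
Total time = 6 + 11 = 17 days.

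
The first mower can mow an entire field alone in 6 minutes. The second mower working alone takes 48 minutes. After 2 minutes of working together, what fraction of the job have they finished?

Combined rate: 1/6 + 1/48 = (8 + 1)/48 = 9/48 = 3/16 per minute.
In 2 minutes they complete 2·3/16 = 3/8 of the job.

3/8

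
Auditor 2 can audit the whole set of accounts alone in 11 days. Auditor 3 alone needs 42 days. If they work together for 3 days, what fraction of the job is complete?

Combined rate: 1/11 + 1/42 = (42 + 11)/462 = 53/462 per day.
In 3 days they complete 3·53/462 = 53/154 of the job.

53/154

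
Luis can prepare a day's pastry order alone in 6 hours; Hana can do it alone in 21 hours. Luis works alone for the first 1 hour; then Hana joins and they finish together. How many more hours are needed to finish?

In 1 hour Luis does 1/6 of the job, leaving 5/6.
Luis and Hana together work at 3/14 per hour, so finishing takes 5/6 ÷ 3/14 = 35/9 hours.

35/9 hours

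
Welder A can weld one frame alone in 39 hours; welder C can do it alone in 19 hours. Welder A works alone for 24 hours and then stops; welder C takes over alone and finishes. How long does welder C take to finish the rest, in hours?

95/13 hours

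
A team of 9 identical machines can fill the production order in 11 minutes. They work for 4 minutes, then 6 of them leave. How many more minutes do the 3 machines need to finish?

21 minutes

One machine does 1/99 of the job per minute.
After 4 minutes with 9 machines, 4/11 is done (7/11 left).
With 3 machines the rate is 3/99 = 1/33, so the rest takes 7/11 ÷ 1/33 = 21 minutes.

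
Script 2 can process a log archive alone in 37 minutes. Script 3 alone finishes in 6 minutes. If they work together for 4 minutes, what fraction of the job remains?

Combined rate: 1/37 + 1/6 = (6 + 37)/222 = 43/222 per minute.
In 4 minutes they complete 4·43/222 = 86/111 of the job.
So 25/111 remains.

25/111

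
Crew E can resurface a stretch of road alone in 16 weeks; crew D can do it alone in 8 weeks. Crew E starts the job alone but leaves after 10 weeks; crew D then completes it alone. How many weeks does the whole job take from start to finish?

13 weeks

In 10 weeks crew E does 10/16 = 5/8 of the job, leaving 3/8.
Crew D works at 1/8 per week, so finishing takes 3/8 ÷ 1/8 = 3 weeks.
Total time = 10 + 3 = 13 weeks.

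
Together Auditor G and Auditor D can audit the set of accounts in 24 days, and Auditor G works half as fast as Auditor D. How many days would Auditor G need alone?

72 days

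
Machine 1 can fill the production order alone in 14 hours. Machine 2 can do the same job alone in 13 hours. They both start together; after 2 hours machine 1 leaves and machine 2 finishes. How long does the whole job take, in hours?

78/7 hours

In the first 2 hours the combined rate is 27/182, so 27/91 of the job is done, leaving 64/91.
After machine 1 leaves the rate is 1/13 per hour; the remaining 64/91 takes 64/7 hours.
Total = 2 + 64/7 = 78/7 hours.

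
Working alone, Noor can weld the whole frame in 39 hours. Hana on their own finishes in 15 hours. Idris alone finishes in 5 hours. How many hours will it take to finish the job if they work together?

Combined rate: 1/39 + 1/15 + 1/5 = (5 + 13 + 39)/195 = 57/195 = 19/65 per hour.
Time = 1 ÷ (19/65) = 65/19 hours.

65/19 hours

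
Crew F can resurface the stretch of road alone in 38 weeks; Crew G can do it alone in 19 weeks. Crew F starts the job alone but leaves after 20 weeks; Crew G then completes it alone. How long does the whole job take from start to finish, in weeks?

29 weeks

In 20 weeks Crew F does 20/38 = 10/19 of the job, leaving 9/19.
Crew G works at 1/19 per week, so finishing takes 9/19 ÷ 1/19 = 9 weeks.
Total time = 20 + 9 = 29 weeks.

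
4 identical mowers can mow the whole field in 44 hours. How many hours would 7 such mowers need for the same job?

176/7 hours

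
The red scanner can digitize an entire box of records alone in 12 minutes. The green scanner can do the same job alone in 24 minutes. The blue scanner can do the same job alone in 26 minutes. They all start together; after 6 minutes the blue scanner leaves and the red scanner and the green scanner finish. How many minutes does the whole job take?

80/13 minutes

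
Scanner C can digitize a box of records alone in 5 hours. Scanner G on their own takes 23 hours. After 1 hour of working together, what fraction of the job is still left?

Combined rate: 1/5 + 1/23 = (23 + 5)/115 = 28/115 per hour.
In 1 hour they complete 1·28/115 = 28/115 of the job.
So 87/115 remains.

87/115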